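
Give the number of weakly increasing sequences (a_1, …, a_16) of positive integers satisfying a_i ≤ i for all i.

Such sub-staircase sequences of length n are counted by C_n; here n = 16.
C_16 = C_15 · 2(2·15+1)/(15+2) = 9694845 · 62/17 = 35357670.

35357670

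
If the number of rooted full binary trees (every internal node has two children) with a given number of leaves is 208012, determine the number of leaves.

Full binary trees with L leaves are counted by C_{L−1}; 208012 = C_12.
So the index is 12, and the number of leaves is 12 + 1 = 13.

13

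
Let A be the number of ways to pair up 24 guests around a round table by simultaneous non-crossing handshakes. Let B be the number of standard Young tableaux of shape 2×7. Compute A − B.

207583

With 24 = 2·12 people, non-crossing handshake pairings are non-crossing perfect matchings on a circle, counted by C_12. So A = C_12 = 208012.
By the hook-length formula (or a Dyck-path bijection), SYT of shape 2×7 number C_7. So B = C_7 = 429.
A − B = 208012 − 429 = 207583.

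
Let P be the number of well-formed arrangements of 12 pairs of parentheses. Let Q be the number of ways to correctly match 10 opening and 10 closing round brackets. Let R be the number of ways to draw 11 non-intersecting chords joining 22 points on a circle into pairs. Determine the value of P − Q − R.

132430

Balanced strings of n pairs of brackets are counted by C_n; here n = 12. So P = C_12 = 208012.
A balanced arrangement of 10 bracket pairs is a Dyck word of semilength 10, so the count is C_10. So Q = C_10 = 16796.
Non-crossing perfect matchings of 2n points on a circle are counted by C_n; with 22 points, n = 11. So R = C_11 = 58786.
P − Q − R = 208012 − 16796 − 58786 = 132430.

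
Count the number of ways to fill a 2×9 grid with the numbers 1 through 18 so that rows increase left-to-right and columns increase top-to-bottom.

4862

Standard Young tableaux of shape 2×n are counted by C_n; here n = 9.
C_9 = 4862.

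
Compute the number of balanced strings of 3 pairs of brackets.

With 3 pairs the number of balanced bracket strings is the Catalan number C_3.
C_3 = C(6,3)/4 = 20/4 = 5.

5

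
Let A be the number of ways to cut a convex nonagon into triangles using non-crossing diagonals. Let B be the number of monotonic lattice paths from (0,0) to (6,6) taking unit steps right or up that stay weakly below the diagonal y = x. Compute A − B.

The number of triangulations of a 9-gon is the Catalan number C_7 (index = sides − 2). So A = C_7 = 429.
Sub-diagonal monotone paths from (0,0) to (6,6) biject with Dyck paths of semilength 6, giving C_6. So B = C_6 = 132.
A − B = 429 − 132 = 297.

297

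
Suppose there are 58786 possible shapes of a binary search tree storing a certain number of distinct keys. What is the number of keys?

Binary search tree shapes on n keys are counted by C_n, and C_11 = 58786.

11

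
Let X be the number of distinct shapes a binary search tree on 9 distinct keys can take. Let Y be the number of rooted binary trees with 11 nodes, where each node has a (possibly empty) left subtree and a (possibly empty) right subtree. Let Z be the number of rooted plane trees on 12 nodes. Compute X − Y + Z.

There are C_n binary search tree shapes on n keys; with n = 9 that is C_9. So X = C_9 = 4862.
There are C_n binary search tree shapes on n keys; with n = 11 that is C_11. So Y = C_11 = 58786.
Rooted ordered (plane) trees on m nodes have m−1 edges and are counted by C_{m−1}; m = 12 gives C_11. So Z = C_11 = 58786.
X − Y + Z = 4862 − 58786 + 58786 = 4862.

4862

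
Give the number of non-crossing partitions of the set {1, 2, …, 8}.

The non-crossing partitions of [8] form a lattice of size C_8.
C_8 = 1430.

1430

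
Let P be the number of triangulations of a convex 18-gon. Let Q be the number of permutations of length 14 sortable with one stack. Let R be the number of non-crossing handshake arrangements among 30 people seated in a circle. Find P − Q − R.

The number of triangulations of an 18-gon is the Catalan number C_16 (index = sides − 2). So P = C_16 = 35357670.
By Knuth's characterisation, the stack-sortable permutations of length 14 are the 231-avoiders, numbering C_14. So Q = C_14 = 2674440.
With 30 = 2·15 people, non-crossing handshake pairings are non-crossing perfect matchings on a circle, counted by C_15. So R = C_15 = 9694845.
P − Q − R = 35357670 − 2674440 − 9694845 = 22988385.

22988385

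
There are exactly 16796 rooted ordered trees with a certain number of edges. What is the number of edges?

Rooted ordered trees with n edges are counted by C_n. The Catalan number equal to 16796 is C_10.

10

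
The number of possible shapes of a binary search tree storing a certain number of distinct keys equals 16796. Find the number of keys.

10

Binary search tree shapes on n keys are counted by C_n; 16796 = C_10.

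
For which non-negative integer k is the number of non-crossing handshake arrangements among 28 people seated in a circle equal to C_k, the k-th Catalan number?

With 28 = 2·14 people, non-crossing handshake pairings are non-crossing perfect matchings on a circle, counted by C_14.

14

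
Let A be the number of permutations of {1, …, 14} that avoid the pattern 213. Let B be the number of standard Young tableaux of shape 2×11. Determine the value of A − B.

2615654

Permutations of [n] avoiding any single length-3 pattern are counted by C_n; here n = 14. So A = C_14 = 2674440.
By the hook-length formula (or a Dyck-path bijection), SYT of shape 2×11 number C_11. So B = C_11 = 58786.
A − B = 2674440 − 58786 = 2615654.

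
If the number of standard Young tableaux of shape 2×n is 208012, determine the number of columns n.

Standard Young tableaux of shape 2×n are counted by C_n; 208012 = C_12.

12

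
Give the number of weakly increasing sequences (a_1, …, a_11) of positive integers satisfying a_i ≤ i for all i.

Such sub-staircase sequences of length n are counted by C_n; here n = 11.
C_11 = 58786.

58786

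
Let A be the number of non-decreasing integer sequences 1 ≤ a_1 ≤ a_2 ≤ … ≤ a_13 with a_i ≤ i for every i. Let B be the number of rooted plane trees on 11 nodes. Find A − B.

726104

Weakly increasing sequences with a_i ≤ i biject with Dyck paths of semilength 13, so there are C_13. So A = C_13 = 742900.
Rooted ordered (plane) trees on m nodes have m−1 edges and are counted by C_{m−1}; m = 11 gives C_10. So B = C_10 = 16796.
A − B = 742900 − 16796 = 726104.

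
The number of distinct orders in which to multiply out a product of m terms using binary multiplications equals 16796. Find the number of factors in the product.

11

Parenthesizations of m factors are counted by C_{m−1}; 16796 = C_10.
So the index is 10, and the number of factors is 10 + 1 = 11.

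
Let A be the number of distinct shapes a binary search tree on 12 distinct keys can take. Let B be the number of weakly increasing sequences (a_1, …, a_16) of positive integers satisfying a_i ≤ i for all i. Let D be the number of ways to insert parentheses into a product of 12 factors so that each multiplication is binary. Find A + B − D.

35506896

Binary trees (left/right distinguished) on n nodes are counted by C_n; here n = 12. So A = C_12 = 208012.
Such sub-staircase sequences of length n are counted by C_n; here n = 16. So B = C_16 = 35357670.
Ways to associate a product of 12 factors correspond to binary trees on 12 leaves, so the count is C_11. So D = C_11 = 58786.
A + B − D = 208012 + 35357670 − 58786 = 35506896.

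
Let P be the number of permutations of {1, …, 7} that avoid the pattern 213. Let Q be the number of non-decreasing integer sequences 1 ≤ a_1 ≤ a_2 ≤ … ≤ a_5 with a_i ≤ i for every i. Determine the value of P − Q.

For any fixed pattern of length 3, the pattern-avoiding permutations of [7] number C_7. So P = C_7 = 429.
Weakly increasing sequences with a_i ≤ i biject with Dyck paths of semilength 5, so there are C_5. So Q = C_5 = 42.
P − Q = 429 − 42 = 387.

387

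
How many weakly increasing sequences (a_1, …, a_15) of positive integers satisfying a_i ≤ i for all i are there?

Such sub-staircase sequences of length n are counted by C_n; here n = 15.
C_15 = 9694845.

9694845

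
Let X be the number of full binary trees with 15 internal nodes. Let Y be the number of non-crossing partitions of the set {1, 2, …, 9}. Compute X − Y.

The number of full binary trees on 15 internal nodes is the Catalan number C_15. So X = C_15 = 9694845.
The non-crossing partitions of [9] form a lattice of size C_9. So Y = C_9 = 4862.
X − Y = 9694845 − 4862 = 9689983.

9689983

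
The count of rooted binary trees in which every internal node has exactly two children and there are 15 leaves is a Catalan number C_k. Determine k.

A full binary tree with L leaves has L−1 internal nodes and is counted by C_{L−1}; L = 15 gives C_14.

14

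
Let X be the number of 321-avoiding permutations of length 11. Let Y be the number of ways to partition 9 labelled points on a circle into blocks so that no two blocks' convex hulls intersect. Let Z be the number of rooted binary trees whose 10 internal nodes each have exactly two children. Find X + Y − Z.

Permutations of [n] avoiding any single length-3 pattern are counted by C_n; here n = 11. So X = C_11 = 58786.
Non-crossing partitions of an n-element set are counted by C_n; here n = 9. So Y = C_9 = 4862.
Full binary trees with n internal nodes are counted by C_n; here n = 10. So Z = C_10 = 16796.
X + Y − Z = 58786 + 4862 − 16796 = 46852.

46852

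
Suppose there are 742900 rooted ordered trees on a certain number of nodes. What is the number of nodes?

14

Rooted ordered trees on m nodes are counted by C_{m−1}. Since C_13 = 742900, the index is 13.
So the index is 13, and the number of nodes is 13 + 1 = 14.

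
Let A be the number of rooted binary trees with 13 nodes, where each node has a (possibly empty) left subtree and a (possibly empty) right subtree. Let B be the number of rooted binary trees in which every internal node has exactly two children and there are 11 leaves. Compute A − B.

726104

Rooted binary trees with 13 nodes (each child slot possibly empty) number C_13. So A = C_13 = 742900.
Full binary trees with 11 leaves have 11−1 = 10 internal nodes, so there are C_10 of them. So B = C_10 = 16796.
A − B = 742900 − 16796 = 726104.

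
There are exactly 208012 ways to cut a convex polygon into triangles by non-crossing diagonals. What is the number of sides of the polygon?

14

Triangulations of a convex m-gon are counted by C_{m−2}; 208012 = C_12.
So m − 2 = 12, giving m = 14 sides.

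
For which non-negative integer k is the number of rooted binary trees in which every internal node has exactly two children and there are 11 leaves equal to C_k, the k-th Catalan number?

Full binary trees with 11 leaves have 11−1 = 10 internal nodes, so there are C_10 of them.

10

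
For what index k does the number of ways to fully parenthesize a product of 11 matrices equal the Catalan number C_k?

10

Bracketing 11 factors into binary products is counted by C_{11−1} = C_10.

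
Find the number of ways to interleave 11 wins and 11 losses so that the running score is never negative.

58786

Reading a vote for the leader as '(' and for the other as ')' turns such a sequence into a balanced string of 11 pairs, so the count is C_11.
C_11 = 58786.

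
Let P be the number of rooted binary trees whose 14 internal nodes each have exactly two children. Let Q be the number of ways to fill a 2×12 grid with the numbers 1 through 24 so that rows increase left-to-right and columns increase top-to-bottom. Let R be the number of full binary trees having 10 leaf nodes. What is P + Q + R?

2887314

The number of full binary trees on 14 internal nodes is the Catalan number C_14. So P = C_14 = 2674440.
Standard Young tableaux of shape 2×n are counted by C_n; here n = 12. So Q = C_12 = 208012.
Full binary trees with 10 leaves have 10−1 = 9 internal nodes, so there are C_9 of them. So R = C_9 = 4862.
P + Q + R = 2674440 + 208012 + 4862 = 2887314.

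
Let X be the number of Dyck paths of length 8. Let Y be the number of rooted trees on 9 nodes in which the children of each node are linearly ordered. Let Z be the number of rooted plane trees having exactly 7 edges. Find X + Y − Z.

1015

A Dyck path with 4 up-steps and 4 down-steps has semilength 4, so there are C_4 of them. So X = C_4 = 14.
A rooted plane tree on 9 nodes has 8 edges, and such trees are counted by C_8. So Y = C_8 = 1430.
Rooted ordered trees with n edges are counted by C_n; here n = 7. So Z = C_7 = 429.
X + Y − Z = 14 + 1430 − 429 = 1015.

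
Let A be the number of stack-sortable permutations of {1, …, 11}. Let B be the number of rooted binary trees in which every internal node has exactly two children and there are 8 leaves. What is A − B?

58357

By Knuth's characterisation, the stack-sortable permutations of length 11 are the 231-avoiders, numbering C_11. So A = C_11 = 58786.
Full binary trees with 8 leaves have 8−1 = 7 internal nodes, so there are C_7 of them. So B = C_7 = 429.
A − B = 58786 − 429 = 58357.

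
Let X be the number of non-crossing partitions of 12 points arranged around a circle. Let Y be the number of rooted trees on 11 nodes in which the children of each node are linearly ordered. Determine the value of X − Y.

191216

Non-crossing partitions of an n-element set are counted by C_n; here n = 12. So X = C_12 = 208012.
A rooted plane tree on 11 nodes has 10 edges, and such trees are counted by C_10. So Y = C_10 = 16796.
X − Y = 208012 − 16796 = 191216.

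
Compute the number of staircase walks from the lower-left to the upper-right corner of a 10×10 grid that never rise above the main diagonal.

Monotone paths in an n×n grid that stay weakly below the diagonal are counted by C_n; here n = 10.
C_10 = C_9 · 2(2·9+1)/(9+2) = 4862 · 38/11 = 16796.

16796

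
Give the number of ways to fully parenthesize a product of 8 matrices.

Parenthesizations of m factors correspond to full binary trees with m leaves, counted by C_{m−1}; m = 8 gives C_7.
C_7 = C_6 · 2(2·6+1)/(6+2) = 132 · 26/8 = 429.

429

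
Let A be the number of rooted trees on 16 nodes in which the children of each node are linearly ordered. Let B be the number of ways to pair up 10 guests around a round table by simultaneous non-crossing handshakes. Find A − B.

9694803

A rooted plane tree on 16 nodes has 15 edges, and such trees are counted by C_15. So A = C_15 = 9694845.
Non-crossing handshake pairings of 2n people are counted by C_n; 10 people gives n = 5. So B = C_5 = 42.
A − B = 9694845 − 42 = 9694803.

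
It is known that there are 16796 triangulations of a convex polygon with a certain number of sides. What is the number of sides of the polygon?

12

Triangulations of a convex m-gon are counted by C_{m−2}; 16796 = C_10.
So m − 2 = 10, giving m = 12 sides.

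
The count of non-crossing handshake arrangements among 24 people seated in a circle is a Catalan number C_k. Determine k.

Non-crossing handshake pairings of 2n people are counted by C_n; 24 people gives n = 12.

12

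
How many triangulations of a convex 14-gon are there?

208012

A convex 14-gon is triangulated into 12 triangles, and the number of such triangulations is the Catalan number C_{14−2} = C_12.
C_12 = C(24,12)/13 = 2704156/13 = 208012.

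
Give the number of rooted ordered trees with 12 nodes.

58786

A rooted plane tree on 12 nodes has 11 edges, and such trees are counted by C_11.
C_11 = C_10 · 2(2·10+1)/(10+2) = 16796 · 42/12 = 58786.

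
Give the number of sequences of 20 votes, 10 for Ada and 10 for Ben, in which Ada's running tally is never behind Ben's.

Ballot sequences with n votes each where one side never trails are Dyck words, counted by C_n; here n = 10.
C_10 = C(20,10)/11 = 184756/11 = 16796.

16796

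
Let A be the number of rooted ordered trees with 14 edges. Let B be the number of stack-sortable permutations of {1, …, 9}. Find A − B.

2669578

Rooted ordered trees with n edges are counted by C_n; here n = 14. So A = C_14 = 2674440.
Stack-sortable permutations are exactly the 231-avoiding ones, counted by C_n; here n = 9. So B = C_9 = 4862.
A − B = 2674440 − 4862 = 2669578.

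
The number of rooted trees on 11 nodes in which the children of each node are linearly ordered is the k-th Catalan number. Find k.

10

Rooted ordered (plane) trees on m nodes have m−1 edges and are counted by C_{m−1}; m = 11 gives C_10.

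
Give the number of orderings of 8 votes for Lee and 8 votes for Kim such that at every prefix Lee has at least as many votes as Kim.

1430

Ballot sequences with n votes each where one side never trails are Dyck words, counted by C_n; here n = 8.
C_8 = C(16,8)/9 = 12870/9 = 1430.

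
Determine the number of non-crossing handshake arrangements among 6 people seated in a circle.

With 6 = 2·3 people, non-crossing handshake pairings are non-crossing perfect matchings on a circle, counted by C_3.
C_3 = C(6,3)/4 = 20/4 = 5.

5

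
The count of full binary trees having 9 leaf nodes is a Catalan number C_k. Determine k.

8

A full binary tree with L leaves has L−1 internal nodes and is counted by C_{L−1}; L = 9 gives C_8.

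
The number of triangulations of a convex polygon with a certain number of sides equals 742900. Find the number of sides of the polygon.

Triangulations of a convex m-gon are counted by C_{m−2}; 742900 = C_13.
So m − 2 = 13, giving m = 15 sides.

15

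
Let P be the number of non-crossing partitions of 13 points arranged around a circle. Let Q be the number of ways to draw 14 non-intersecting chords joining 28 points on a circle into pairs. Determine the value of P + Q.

3417340

Non-crossing partitions of an n-element set are counted by C_n; here n = 13. So P = C_13 = 742900.
Non-crossing perfect matchings of 2n points on a circle are counted by C_n; with 28 points, n = 14. So Q = C_14 = 2674440.
P + Q = 742900 + 2674440 = 3417340.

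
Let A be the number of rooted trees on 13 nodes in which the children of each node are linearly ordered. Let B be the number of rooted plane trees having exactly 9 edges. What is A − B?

A rooted plane tree on 13 nodes has 12 edges, and such trees are counted by C_12. So A = C_12 = 208012.
Rooted ordered trees with n edges are counted by C_n; here n = 9. So B = C_9 = 4862.
A − B = 208012 − 4862 = 203150.

203150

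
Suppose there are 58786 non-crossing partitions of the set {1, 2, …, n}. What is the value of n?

Non-crossing partitions of [n] are counted by C_n; 58786 = C_11.

11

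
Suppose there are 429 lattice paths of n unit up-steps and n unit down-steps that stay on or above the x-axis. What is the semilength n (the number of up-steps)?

Dyck paths of semilength n are counted by C_n. The Catalan number equal to 429 is C_7.

7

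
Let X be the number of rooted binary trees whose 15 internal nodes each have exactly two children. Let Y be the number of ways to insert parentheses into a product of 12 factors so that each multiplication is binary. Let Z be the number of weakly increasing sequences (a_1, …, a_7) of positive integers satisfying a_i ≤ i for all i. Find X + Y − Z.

9753202

The number of full binary trees on 15 internal nodes is the Catalan number C_15. So X = C_15 = 9694845.
Parenthesizations of m factors correspond to full binary trees with m leaves, counted by C_{m−1}; m = 12 gives C_11. So Y = C_11 = 58786.
Such sub-staircase sequences of length n are counted by C_n; here n = 7. So Z = C_7 = 429.
X + Y − Z = 9694845 + 58786 − 429 = 9753202.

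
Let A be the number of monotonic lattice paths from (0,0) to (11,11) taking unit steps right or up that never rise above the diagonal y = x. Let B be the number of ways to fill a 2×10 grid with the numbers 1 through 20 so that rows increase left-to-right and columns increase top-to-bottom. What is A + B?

75582

Sub-diagonal monotone paths from (0,0) to (11,11) biject with Dyck paths of semilength 11, giving C_11. So A = C_11 = 58786.
Standard Young tableaux of shape 2×n are counted by C_n; here n = 10. So B = C_10 = 16796.
A + B = 58786 + 16796 = 75582.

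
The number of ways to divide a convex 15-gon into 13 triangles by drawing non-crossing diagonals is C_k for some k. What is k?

A convex 15-gon is triangulated into 13 triangles, and the number of such triangulations is the Catalan number C_{15−2} = C_13.

13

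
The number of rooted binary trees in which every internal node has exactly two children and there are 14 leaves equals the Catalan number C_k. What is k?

13

A full binary tree with L leaves has L−1 internal nodes and is counted by C_{L−1}; L = 14 gives C_13.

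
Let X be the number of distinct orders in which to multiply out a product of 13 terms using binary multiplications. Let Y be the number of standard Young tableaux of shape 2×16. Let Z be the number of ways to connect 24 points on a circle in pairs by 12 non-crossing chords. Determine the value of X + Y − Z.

Ways to associate a product of 13 factors correspond to binary trees on 13 leaves, so the count is C_12. So X = C_12 = 208012.
Standard Young tableaux of shape 2×n are counted by C_n; here n = 16. So Y = C_16 = 35357670.
Pairing 24 circle points by 12 non-crossing chords gives C_12 matchings. So Z = C_12 = 208012.
X + Y − Z = 208012 + 35357670 − 208012 = 35357670.

35357670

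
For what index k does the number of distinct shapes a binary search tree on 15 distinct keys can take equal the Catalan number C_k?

Binary trees (left/right distinguished) on n nodes are counted by C_n; here n = 15.

15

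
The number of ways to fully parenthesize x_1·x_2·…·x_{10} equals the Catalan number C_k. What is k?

9

Bracketing 10 factors into binary products is counted by C_{10−1} = C_9.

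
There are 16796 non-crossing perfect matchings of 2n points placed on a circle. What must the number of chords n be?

10

Non-crossing pairings of 2n points on a circle are counted by C_n; 16796 = C_10.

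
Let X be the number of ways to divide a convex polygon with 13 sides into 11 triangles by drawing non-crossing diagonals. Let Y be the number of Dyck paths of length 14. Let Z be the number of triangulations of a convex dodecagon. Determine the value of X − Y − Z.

The number of triangulations of a 13-gon is the Catalan number C_11 (index = sides − 2). So X = C_11 = 58786.
A Dyck path with 7 up-steps and 7 down-steps has semilength 7, so there are C_7 of them. So Y = C_7 = 429.
The number of triangulations of a 12-gon is the Catalan number C_10 (index = sides − 2). So Z = C_10 = 16796.
X − Y − Z = 58786 − 429 − 16796 = 41561.

41561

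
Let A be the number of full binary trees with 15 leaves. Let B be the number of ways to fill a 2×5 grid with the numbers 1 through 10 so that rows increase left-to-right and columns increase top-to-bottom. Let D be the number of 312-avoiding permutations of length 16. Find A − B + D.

38032068

A full binary tree with L leaves has L−1 internal nodes and is counted by C_{L−1}; L = 15 gives C_14. So A = C_14 = 2674440.
Standard Young tableaux of shape 2×n are counted by C_n; here n = 5. So B = C_5 = 42.
For any fixed pattern of length 3, the pattern-avoiding permutations of [16] number C_16. So D = C_16 = 35357670.
A − B + D = 2674440 − 42 + 35357670 = 38032068.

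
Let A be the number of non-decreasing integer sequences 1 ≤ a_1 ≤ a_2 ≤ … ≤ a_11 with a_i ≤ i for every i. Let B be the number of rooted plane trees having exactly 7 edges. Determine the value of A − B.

Such sub-staircase sequences of length n are counted by C_n; here n = 11. So A = C_11 = 58786.
A rooted plane tree with 7 edges has 8 nodes, and the count is C_7. So B = C_7 = 429.
A − B = 58786 − 429 = 58357.

58357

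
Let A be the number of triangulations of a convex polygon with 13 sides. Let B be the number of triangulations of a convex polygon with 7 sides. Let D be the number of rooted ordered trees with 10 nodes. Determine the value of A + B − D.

A convex 13-gon is triangulated into 11 triangles, and the number of such triangulations is the Catalan number C_{13−2} = C_11. So A = C_11 = 58786.
Triangulations of a convex m-gon are counted by C_{m−2}; with m = 7 this is C_5. So B = C_5 = 42.
Rooted ordered (plane) trees on m nodes have m−1 edges and are counted by C_{m−1}; m = 10 gives C_9. So D = C_9 = 4862.
A + B − D = 58786 + 42 − 4862 = 53966.

53966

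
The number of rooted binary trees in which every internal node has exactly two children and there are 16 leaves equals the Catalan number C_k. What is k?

15

Full binary trees with 16 leaves have 16−1 = 15 internal nodes, so there are C_15 of them.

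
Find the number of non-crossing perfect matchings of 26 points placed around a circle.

Non-crossing perfect matchings of 2n points on a circle are counted by C_n; with 26 points, n = 13.
C_13 = 742900.

742900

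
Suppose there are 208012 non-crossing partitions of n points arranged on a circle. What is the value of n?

12

Non-crossing partitions of [n] are counted by C_n. Since C_12 = 208012, the index is 12.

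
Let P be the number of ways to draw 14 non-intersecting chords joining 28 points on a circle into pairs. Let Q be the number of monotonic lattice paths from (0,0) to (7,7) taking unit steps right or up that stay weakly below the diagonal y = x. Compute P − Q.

2674011

Pairing 28 circle points by 14 non-crossing chords gives C_14 matchings. So P = C_14 = 2674440.
Monotone paths in an n×n grid that stay weakly below the diagonal are counted by C_n; here n = 7. So Q = C_7 = 429.
P − Q = 2674440 − 429 = 2674011.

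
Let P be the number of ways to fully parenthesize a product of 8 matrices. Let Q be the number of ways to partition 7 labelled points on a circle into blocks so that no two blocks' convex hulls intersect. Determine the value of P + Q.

Bracketing 8 factors into binary products is counted by C_{8−1} = C_7. So P = C_7 = 429.
The non-crossing partitions of [7] form a lattice of size C_7. So Q = C_7 = 429.
P + Q = 429 + 429 = 858.

858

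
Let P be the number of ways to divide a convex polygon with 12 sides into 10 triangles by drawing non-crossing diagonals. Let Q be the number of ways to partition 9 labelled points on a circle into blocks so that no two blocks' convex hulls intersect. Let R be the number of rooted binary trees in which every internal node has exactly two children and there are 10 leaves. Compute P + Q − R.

16796

A convex 12-gon is triangulated into 10 triangles, and the number of such triangulations is the Catalan number C_{12−2} = C_10. So P = C_10 = 16796.
Non-crossing partitions of an n-element set are counted by C_n; here n = 9. So Q = C_9 = 4862.
Full binary trees with 10 leaves have 10−1 = 9 internal nodes, so there are C_9 of them. So R = C_9 = 4862.
P + Q − R = 16796 + 4862 − 4862 = 16796.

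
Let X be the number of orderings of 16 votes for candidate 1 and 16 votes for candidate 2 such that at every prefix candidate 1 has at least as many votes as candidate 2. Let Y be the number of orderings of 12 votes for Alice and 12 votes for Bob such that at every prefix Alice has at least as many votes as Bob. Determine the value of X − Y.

Ballot sequences with n votes each where one side never trails are Dyck words, counted by C_n; here n = 16. So X = C_16 = 35357670.
Reading a vote for the leader as '(' and for the other as ')' turns such a sequence into a balanced string of 12 pairs, so the count is C_12. So Y = C_12 = 208012.
X − Y = 35357670 − 208012 = 35149658.

35149658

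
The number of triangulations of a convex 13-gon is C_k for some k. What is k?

Triangulations of a convex m-gon are counted by C_{m−2}; with m = 13 this is C_11.

11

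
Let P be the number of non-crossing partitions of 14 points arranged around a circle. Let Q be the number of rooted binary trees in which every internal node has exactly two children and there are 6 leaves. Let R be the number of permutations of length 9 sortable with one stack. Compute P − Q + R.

2679260

The non-crossing partitions of [14] form a lattice of size C_14. So P = C_14 = 2674440.
A full binary tree with L leaves has L−1 internal nodes and is counted by C_{L−1}; L = 6 gives C_5. So Q = C_5 = 42.
Stack-sortable permutations are exactly the 231-avoiding ones, counted by C_n; here n = 9. So R = C_9 = 4862.
P − Q + R = 2674440 − 42 + 4862 = 2679260.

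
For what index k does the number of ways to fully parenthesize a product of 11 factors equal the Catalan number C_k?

10

Bracketing 11 factors into binary products is counted by C_{11−1} = C_10.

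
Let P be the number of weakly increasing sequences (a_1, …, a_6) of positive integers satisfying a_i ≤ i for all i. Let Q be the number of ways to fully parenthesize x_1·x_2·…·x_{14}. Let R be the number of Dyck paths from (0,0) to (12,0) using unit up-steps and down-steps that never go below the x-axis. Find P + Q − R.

742900

Weakly increasing sequences with a_i ≤ i biject with Dyck paths of semilength 6, so there are C_6. So P = C_6 = 132.
Bracketing 14 factors into binary products is counted by C_{14−1} = C_13. So Q = C_13 = 742900.
Dyck paths of semilength n (length 2n) are counted by C_n; here n = 6. So R = C_6 = 132.
P + Q − R = 132 + 742900 − 132 = 742900.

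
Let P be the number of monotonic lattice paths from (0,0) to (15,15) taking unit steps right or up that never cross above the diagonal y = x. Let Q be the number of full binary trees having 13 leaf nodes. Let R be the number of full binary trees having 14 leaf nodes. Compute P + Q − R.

9159957

Sub-diagonal monotone paths from (0,0) to (15,15) biject with Dyck paths of semilength 15, giving C_15. So P = C_15 = 9694845.
Full binary trees with 13 leaves have 13−1 = 12 internal nodes, so there are C_12 of them. So Q = C_12 = 208012.
A full binary tree with L leaves has L−1 internal nodes and is counted by C_{L−1}; L = 14 gives C_13. So R = C_13 = 742900.
P + Q − R = 9694845 + 208012 − 742900 = 9159957.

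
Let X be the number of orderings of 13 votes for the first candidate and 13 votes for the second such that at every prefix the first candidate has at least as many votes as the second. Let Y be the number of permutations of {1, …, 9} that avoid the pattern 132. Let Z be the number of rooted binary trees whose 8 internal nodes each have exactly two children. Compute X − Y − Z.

736608

Reading a vote for the leader as '(' and for the other as ')' turns such a sequence into a balanced string of 13 pairs, so the count is C_13. So X = C_13 = 742900.
For any fixed pattern of length 3, the pattern-avoiding permutations of [9] number C_9. So Y = C_9 = 4862.
Full binary trees with n internal nodes are counted by C_n; here n = 8. So Z = C_8 = 1430.
X − Y − Z = 742900 − 4862 − 1430 = 736608.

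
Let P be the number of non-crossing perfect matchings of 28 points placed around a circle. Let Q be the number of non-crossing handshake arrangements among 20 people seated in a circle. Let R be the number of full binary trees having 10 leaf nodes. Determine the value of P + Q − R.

2686374

Non-crossing perfect matchings of 2n points on a circle are counted by C_n; with 28 points, n = 14. So P = C_14 = 2674440.
With 20 = 2·10 people, non-crossing handshake pairings are non-crossing perfect matchings on a circle, counted by C_10. So Q = C_10 = 16796.
Full binary trees with 10 leaves have 10−1 = 9 internal nodes, so there are C_9 of them. So R = C_9 = 4862.
P + Q − R = 2674440 + 16796 − 4862 = 2686374.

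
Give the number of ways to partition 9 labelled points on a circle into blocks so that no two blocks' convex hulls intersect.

The non-crossing partitions of [9] form a lattice of size C_9.
C_9 = C(18,9)/10 = 48620/10 = 4862.

4862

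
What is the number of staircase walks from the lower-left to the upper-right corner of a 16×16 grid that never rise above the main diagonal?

Monotone paths in an n×n grid that stay weakly below the diagonal are counted by C_n; here n = 16.
C_16 = 35357670.

35357670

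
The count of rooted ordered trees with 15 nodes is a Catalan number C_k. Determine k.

14

Rooted ordered (plane) trees on m nodes have m−1 edges and are counted by C_{m−1}; m = 15 gives C_14.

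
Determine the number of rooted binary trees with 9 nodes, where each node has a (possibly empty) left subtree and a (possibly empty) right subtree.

4862

Rooted binary trees with 9 nodes (each child slot possibly empty) number C_9.
C_9 = C(18,9)/10 = 48620/10 = 4862.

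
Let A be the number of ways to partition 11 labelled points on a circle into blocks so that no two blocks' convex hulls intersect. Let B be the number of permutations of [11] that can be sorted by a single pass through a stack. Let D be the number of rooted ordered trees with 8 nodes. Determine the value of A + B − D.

117143

Non-crossing partitions of an n-element set are counted by C_n; here n = 11. So A = C_11 = 58786.
Stack-sortable permutations are exactly the 231-avoiding ones, counted by C_n; here n = 11. So B = C_11 = 58786.
A rooted plane tree on 8 nodes has 7 edges, and such trees are counted by C_7. So D = C_7 = 429.
A + B − D = 58786 + 58786 − 429 = 117143.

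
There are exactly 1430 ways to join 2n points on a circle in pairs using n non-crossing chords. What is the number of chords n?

8

Non-crossing pairings of 2n points on a circle are counted by C_n; 1430 = C_8.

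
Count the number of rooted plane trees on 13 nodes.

208012

Rooted ordered (plane) trees on m nodes have m−1 edges and are counted by C_{m−1}; m = 13 gives C_12.
C_12 = C_11 · 2(2·11+1)/(11+2) = 58786 · 46/13 = 208012.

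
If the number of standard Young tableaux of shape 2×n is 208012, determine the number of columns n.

Standard Young tableaux of shape 2×n are counted by C_n; 208012 = C_12.

12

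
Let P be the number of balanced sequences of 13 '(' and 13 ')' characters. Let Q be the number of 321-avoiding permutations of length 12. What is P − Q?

534888

With 13 pairs the number of balanced bracket strings is the Catalan number C_13. So P = C_13 = 742900.
For any fixed pattern of length 3, the pattern-avoiding permutations of [12] number C_12. So Q = C_12 = 208012.
P − Q = 742900 − 208012 = 534888.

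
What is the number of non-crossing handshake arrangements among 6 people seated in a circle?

5

Non-crossing handshake pairings of 2n people are counted by C_n; 6 people gives n = 3.
C_3 = C(6,3)/4 = 20/4 = 5.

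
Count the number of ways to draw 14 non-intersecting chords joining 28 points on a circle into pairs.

Pairing 28 circle points by 14 non-crossing chords gives C_14 matchings.
C_14 = 2674440.

2674440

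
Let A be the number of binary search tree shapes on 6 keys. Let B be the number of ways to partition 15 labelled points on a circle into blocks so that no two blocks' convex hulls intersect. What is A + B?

Binary trees (left/right distinguished) on n nodes are counted by C_n; here n = 6. So A = C_6 = 132.
Non-crossing partitions of an n-element set are counted by C_n; here n = 15. So B = C_15 = 9694845.
A + B = 132 + 9694845 = 9694977.

9694977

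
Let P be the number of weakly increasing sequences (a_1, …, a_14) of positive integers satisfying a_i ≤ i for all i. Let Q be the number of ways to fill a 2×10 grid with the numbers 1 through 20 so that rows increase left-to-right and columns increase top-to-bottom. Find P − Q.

2657644

Such sub-staircase sequences of length n are counted by C_n; here n = 14. So P = C_14 = 2674440.
Standard Young tableaux of shape 2×n are counted by C_n; here n = 10. So Q = C_10 = 16796.
P − Q = 2674440 − 16796 = 2657644.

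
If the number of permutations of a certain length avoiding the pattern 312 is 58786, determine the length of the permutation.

Permutations of [n] avoiding a fixed length-3 pattern are counted by C_n, and C_11 = 58786.

11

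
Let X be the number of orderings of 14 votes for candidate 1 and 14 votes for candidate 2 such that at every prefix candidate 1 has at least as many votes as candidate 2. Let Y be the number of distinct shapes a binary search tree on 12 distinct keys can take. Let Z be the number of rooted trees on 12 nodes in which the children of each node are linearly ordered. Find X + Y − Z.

Reading a vote for the leader as '(' and for the other as ')' turns such a sequence into a balanced string of 14 pairs, so the count is C_14. So X = C_14 = 2674440.
Rooted binary trees with 12 nodes (each child slot possibly empty) number C_12. So Y = C_12 = 208012.
A rooted plane tree on 12 nodes has 11 edges, and such trees are counted by C_11. So Z = C_11 = 58786.
X + Y − Z = 2674440 + 208012 − 58786 = 2823666.

2823666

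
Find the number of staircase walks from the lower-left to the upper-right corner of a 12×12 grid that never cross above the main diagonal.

Monotone paths in an n×n grid that stay weakly below the diagonal are counted by C_n; here n = 12.
C_12 = C_11 · 2(2·11+1)/(11+2) = 58786 · 46/13 = 208012.

208012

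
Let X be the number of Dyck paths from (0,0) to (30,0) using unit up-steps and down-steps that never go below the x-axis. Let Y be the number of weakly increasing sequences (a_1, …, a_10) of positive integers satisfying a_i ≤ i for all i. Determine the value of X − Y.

9678049

A Dyck path with 15 up-steps and 15 down-steps has semilength 15, so there are C_15 of them. So X = C_15 = 9694845.
Weakly increasing sequences with a_i ≤ i biject with Dyck paths of semilength 10, so there are C_10. So Y = C_10 = 16796.
X − Y = 9694845 − 16796 = 9678049.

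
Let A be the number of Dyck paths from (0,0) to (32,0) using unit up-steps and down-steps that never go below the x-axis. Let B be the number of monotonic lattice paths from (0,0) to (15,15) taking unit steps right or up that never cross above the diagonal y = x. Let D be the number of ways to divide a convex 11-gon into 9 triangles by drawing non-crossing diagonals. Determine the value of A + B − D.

45047653

A Dyck path with 16 up-steps and 16 down-steps has semilength 16, so there are C_16 of them. So A = C_16 = 35357670.
Sub-diagonal monotone paths from (0,0) to (15,15) biject with Dyck paths of semilength 15, giving C_15. So B = C_15 = 9694845.
The number of triangulations of an 11-gon is the Catalan number C_9 (index = sides − 2). So D = C_9 = 4862.
A + B − D = 35357670 + 9694845 − 4862 = 45047653.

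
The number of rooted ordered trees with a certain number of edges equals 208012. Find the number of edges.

12

Rooted ordered trees with n edges are counted by C_n; 208012 = C_12.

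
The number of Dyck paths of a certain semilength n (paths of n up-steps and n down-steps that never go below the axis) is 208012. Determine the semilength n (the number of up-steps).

12

Dyck paths of semilength n are counted by C_n, and C_12 = 208012.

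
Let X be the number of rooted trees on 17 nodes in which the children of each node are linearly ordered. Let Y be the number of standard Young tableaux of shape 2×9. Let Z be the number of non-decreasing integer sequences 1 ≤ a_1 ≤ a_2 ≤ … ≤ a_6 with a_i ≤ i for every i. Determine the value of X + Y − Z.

Rooted ordered (plane) trees on m nodes have m−1 edges and are counted by C_{m−1}; m = 17 gives C_16. So X = C_16 = 35357670.
Standard Young tableaux of shape 2×n are counted by C_n; here n = 9. So Y = C_9 = 4862.
Such sub-staircase sequences of length n are counted by C_n; here n = 6. So Z = C_6 = 132.
X + Y − Z = 35357670 + 4862 − 132 = 35362400.

35362400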